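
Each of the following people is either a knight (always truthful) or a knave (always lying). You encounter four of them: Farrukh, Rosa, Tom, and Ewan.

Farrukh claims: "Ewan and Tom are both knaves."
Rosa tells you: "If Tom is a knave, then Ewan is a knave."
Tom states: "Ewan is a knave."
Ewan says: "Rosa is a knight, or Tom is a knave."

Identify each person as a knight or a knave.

Consider Farrukh. Suppose Farrukh is a knight.
Then no assignment of the remaining roles makes every statement match its speaker's type — contradiction.
So Farrukh is a knave.
Consider Rosa. Suppose Rosa is a knight.
Then no assignment of the remaining roles makes every statement match its speaker's type — contradiction.
So Rosa is a knave.
Consider Tom. Suppose Tom is a knight.
Then Rosa's statement comes out true, contradicting Rosa being a knave.
So Tom is a knave.
With that fixed, Ewan's statement is true, so Ewan is a knight.

Farrukh: knave, Rosa: knave, Tom: knave, Ewan: knight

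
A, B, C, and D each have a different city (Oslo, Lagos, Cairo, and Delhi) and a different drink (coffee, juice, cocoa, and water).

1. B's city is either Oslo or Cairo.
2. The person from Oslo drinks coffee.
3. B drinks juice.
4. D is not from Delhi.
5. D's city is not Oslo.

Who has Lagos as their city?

D

Clue 1 rules out B for the one with city Lagos.
With clues 1–5, A and C are impossible for the one with city Lagos.
That leaves D.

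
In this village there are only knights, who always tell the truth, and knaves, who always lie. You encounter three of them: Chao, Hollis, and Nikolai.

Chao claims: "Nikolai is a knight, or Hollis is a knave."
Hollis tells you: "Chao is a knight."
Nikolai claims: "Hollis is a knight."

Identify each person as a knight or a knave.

Consider Chao. Suppose Chao is a knave.
Then no assignment of the remaining roles makes every statement match its speaker's type — contradiction.
So Chao is a knight.
With that fixed, Hollis's statement is true, so Hollis is a knight.
With that fixed, Nikolai's statement is true, so Nikolai is a knight.

Chao: knight, Hollis: knight, Nikolai: knight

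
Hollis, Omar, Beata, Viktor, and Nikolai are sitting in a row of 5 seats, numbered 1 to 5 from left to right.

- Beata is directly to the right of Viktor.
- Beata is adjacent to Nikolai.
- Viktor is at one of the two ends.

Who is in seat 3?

Nikolai

With clues 1–2, Hollis and Omar are ruled out for seat 3.
With clues 1–3, Beata and Viktor are ruled out for seat 3.
So seat 3 is Nikolai.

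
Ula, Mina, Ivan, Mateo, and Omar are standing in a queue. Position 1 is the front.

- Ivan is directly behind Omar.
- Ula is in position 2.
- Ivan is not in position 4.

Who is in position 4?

With clues 1–2, Mateo, Mina, and Ula are ruled out for position 4.
With clues 1–3, Ivan is ruled out for position 4.
So position 4 is Omar.

Omar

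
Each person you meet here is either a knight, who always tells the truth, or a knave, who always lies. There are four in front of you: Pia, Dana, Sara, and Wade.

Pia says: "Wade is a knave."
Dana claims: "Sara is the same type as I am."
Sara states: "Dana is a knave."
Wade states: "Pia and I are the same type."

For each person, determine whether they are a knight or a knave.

Consider Pia. Suppose Pia is a knave.
Then whichever role Wade has, Wade's statement has the wrong truth value — contradiction.
So Pia is a knight.
Consider Dana. Suppose Dana is a knight.
Then no assignment of the remaining roles makes every statement match its speaker's type — contradiction.
So Dana is a knave.
With that fixed, Sara's statement is true, so Sara is a knight.
Consider Wade. Suppose Wade is a knight.
Then Pia's statement comes out false, contradicting Pia being a knight.
So Wade is a knave.

Pia: knight, Dana: knave, Sara: knight, Wade: knave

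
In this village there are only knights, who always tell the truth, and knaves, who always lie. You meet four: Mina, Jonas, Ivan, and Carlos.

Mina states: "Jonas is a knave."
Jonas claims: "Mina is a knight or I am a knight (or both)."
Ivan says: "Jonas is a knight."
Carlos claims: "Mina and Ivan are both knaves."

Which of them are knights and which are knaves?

Mina: knave, Jonas: knight, Ivan: knight, Carlos: knave

Consider Mina. Suppose Mina is a knight.
Then no assignment of the remaining roles makes every statement match its speaker's type — contradiction.
So Mina is a knave.
Consider Jonas. Suppose Jonas is a knave.
Then Mina's statement comes out true, contradicting Mina being a knave.
So Jonas is a knight.
With that fixed, Ivan's statement is true, so Ivan is a knight.
With that fixed, Carlos's statement is false, so Carlos is a knave.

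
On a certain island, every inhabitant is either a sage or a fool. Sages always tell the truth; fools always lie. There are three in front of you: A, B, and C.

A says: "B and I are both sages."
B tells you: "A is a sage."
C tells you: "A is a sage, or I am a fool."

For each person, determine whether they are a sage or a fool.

A: sage, B: sage, C: sage

Consider A. Suppose A is a fool.
Then whichever role C has, C's statement has the wrong truth value — contradiction.
So A is a sage.
With that fixed, B's statement is true, so B is a sage.
With that fixed, C's statement is true, so C is a sage.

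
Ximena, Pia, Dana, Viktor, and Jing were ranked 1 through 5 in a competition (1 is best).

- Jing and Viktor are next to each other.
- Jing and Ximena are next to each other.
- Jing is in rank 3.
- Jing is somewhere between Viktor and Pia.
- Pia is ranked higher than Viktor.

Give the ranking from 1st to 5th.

Pia, Ximena, Jing, Viktor, Dana

From clues 1–2: Jing is in {2,3,4}.
From clues 1–3: Jing → rank 3.
From clues 1–4: Ximena is in {2,4}.
From clues 1–5: Pia → rank 1, Ximena → rank 2, Viktor → rank 4, Dana → rank 5.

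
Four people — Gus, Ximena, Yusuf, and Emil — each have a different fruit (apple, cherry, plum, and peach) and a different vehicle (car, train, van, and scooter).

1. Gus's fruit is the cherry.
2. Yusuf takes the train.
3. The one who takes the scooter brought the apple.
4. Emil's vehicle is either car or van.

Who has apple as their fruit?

Ximena

Clue 1 rules out Gus for the one with fruit apple.
With clues 1–3, Yusuf is impossible for the one with fruit apple.
With clues 1–4, Emil is impossible for the one with fruit apple.
That leaves Ximena.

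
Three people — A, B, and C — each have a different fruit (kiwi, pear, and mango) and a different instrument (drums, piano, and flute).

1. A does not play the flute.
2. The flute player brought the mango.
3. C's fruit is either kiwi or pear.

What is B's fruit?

mango

With clues 1–3, kiwi and pear are impossible for B's fruit.
That leaves mango.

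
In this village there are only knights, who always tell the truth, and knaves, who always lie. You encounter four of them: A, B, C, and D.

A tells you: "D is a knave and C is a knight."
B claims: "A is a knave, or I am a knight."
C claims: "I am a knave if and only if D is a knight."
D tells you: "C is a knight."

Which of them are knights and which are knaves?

A: knave, B: knight, C: knave, D: knave

Consider A. Suppose A is a knight.
Then no assignment of the remaining roles makes every statement match its speaker's type — contradiction.
So A is a knave.
With that fixed, B's statement is true, so B is a knight.
Consider C. Suppose C is a knight.
Then no assignment of the remaining roles makes every statement match its speaker's type — contradiction.
So C is a knave.
With that fixed, D's statement is false, so D is a knave.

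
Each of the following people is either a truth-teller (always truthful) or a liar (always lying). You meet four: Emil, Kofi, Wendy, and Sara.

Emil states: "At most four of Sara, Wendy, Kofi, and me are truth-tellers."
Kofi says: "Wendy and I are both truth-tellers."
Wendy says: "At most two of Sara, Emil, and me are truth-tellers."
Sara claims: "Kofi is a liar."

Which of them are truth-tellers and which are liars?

Regardless of anyone's role, Emil's statement is true, so Emil is a truth-teller.
Consider Kofi. Suppose Kofi is a liar.
Then no assignment of the remaining roles makes every statement match its speaker's type — contradiction.
So Kofi is a truth-teller.
With that fixed, Sara's statement is false, so Sara is a liar.
With that fixed, Wendy's statement is true, so Wendy is a truth-teller.

Emil: truth-teller, Kofi: truth-teller, Wendy: truth-teller, Sara: liar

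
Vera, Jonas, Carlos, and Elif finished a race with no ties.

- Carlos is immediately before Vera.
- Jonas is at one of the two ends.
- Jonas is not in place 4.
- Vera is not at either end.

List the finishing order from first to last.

From clue 1: Vera is in {2,3,4}.
From clues 1–2: Jonas is in {1,4}.
From clues 1–3: Jonas → place 1.
From clues 1–4: Carlos → place 2, Vera → place 3, Elif → place 4.

Jonas, Carlos, Vera, Elif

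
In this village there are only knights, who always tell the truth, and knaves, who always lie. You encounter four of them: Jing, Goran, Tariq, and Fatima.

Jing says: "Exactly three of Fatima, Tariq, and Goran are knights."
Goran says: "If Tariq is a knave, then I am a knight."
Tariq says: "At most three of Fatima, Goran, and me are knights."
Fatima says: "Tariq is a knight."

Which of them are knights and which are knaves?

Regardless of anyone's role, Tariq's statement is true, so Tariq is a knight.
With that fixed, Fatima's statement is true, so Fatima is a knight.
With that fixed, Goran's statement is true, so Goran is a knight.
With that fixed, Jing's statement is true, so Jing is a knight.

Jing: knight, Goran: knight, Tariq: knight, Fatima: knight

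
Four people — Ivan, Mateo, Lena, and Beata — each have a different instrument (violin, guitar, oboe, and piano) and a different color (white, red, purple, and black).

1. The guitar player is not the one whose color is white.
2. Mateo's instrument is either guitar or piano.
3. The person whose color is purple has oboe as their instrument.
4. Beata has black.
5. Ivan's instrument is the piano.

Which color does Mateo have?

red

With clues 1–3, purple is impossible for Mateo's color.
With clues 1–4, black is impossible for Mateo's color.
With clues 1–5, white is impossible for Mateo's color.
That leaves red.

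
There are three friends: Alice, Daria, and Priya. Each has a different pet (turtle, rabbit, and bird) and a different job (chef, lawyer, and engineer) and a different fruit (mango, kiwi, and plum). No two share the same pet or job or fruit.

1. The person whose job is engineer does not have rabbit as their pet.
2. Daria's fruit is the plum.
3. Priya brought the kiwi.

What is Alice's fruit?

mango

With clues 1–2, plum is impossible for Alice's fruit.
With clues 1–3, kiwi is impossible for Alice's fruit.
That leaves mango.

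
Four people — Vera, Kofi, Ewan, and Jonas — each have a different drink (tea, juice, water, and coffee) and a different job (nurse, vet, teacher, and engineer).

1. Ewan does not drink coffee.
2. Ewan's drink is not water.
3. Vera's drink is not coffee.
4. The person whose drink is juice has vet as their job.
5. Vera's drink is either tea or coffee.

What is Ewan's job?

vet

With clues 1–5, engineer, nurse, and teacher are impossible for Ewan's job.
That leaves vet.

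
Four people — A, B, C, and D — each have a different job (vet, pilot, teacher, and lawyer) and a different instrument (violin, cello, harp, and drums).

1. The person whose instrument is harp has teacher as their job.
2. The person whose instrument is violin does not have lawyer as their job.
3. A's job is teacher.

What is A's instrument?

With clues 1–3, cello, drums, and violin are impossible for A's instrument.
That leaves harp.

harp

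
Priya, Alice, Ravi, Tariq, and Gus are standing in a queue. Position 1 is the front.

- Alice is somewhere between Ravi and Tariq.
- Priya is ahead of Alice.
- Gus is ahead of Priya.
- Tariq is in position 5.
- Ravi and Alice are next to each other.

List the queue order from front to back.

Gus, Priya, Ravi, Alice, Tariq

From clue 1: Alice is in {2,3,4}.
From clues 1–2: Alice is in {3,4}.
From clues 1–3: Alice → position 4.
From clues 1–4: Tariq → position 5.
From clues 1–5: Gus → position 1, Priya → position 2, Ravi → position 3.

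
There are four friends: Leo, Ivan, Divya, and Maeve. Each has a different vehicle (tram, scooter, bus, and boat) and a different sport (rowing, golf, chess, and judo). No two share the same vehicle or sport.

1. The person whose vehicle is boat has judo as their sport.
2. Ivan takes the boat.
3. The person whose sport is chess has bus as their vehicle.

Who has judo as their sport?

With clues 1–2, Divya, Leo, and Maeve are impossible for the one with sport judo.
That leaves Ivan.

Ivan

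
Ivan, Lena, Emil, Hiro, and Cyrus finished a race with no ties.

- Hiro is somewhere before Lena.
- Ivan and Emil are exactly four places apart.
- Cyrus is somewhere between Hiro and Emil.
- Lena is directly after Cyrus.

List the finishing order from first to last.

From clue 1: Lena is in {2,3,4,5}.
From clues 1–2: Ivan is in {1,5}.
From clues 1–4: Ivan → place 1, Hiro → place 2, Cyrus → place 3, Lena → place 4, Emil → place 5.

Ivan, Hiro, Cyrus, Lena, Emil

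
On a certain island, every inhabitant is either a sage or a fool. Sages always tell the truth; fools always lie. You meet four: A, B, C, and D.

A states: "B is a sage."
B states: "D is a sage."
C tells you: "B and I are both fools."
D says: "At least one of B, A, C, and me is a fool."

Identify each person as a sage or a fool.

Consider A. Suppose A is a fool.
Then no assignment of the remaining roles makes every statement match its speaker's type — contradiction.
So A is a sage.
Consider B. Suppose B is a fool.
Then A's statement comes out false, contradicting A being a sage.
So B is a sage.
With that fixed, C's statement is false, so C is a fool.
With that fixed, D's statement is true, so D is a sage.

A: sage, B: sage, C: fool, D: sage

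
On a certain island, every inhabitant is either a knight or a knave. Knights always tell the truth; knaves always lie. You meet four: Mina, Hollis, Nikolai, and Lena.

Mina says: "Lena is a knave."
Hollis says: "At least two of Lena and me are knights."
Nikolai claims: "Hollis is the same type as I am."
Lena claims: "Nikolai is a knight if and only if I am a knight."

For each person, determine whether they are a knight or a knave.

Consider Mina. Suppose Mina is a knight.
Then no assignment of the remaining roles makes every statement match its speaker's type — contradiction.
So Mina is a knave.
Consider Hollis. Suppose Hollis is a knave.
Then whichever role Nikolai has, Nikolai's statement has the wrong truth value — contradiction.
So Hollis is a knight.
Consider Nikolai. Suppose Nikolai is a knave.
Then whichever role Lena has, Lena's statement has the wrong truth value — contradiction.
So Nikolai is a knight.
Consider Lena. Suppose Lena is a knave.
Then Mina's statement comes out true, contradicting Mina being a knave.
So Lena is a knight.

Mina: knave, Hollis: knight, Nikolai: knight, Lena: knight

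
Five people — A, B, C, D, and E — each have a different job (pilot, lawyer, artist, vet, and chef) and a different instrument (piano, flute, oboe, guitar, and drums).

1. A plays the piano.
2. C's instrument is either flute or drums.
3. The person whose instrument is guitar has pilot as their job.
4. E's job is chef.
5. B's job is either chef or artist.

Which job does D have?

With clues 1–4, chef is impossible for D's job.
With clues 1–5, artist, lawyer, and vet are impossible for D's job.
That leaves pilot.

pilot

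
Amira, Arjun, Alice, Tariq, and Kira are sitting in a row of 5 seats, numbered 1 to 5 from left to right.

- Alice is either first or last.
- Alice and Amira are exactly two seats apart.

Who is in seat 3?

Amira

With clue 1, Alice is ruled out for seat 3.
With clues 1–2, Arjun, Kira, and Tariq are ruled out for seat 3.
So seat 3 is Amira.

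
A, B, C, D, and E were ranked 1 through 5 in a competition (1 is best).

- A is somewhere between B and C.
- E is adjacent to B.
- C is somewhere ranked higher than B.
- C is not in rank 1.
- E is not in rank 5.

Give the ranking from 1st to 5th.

D, C, A, E, B

From clue 1: A is in {2,3,4}.
From clues 1–3: A is in {2,3}.
From clues 1–4: D → rank 1, C → rank 2, A → rank 3.
From clues 1–5: E → rank 4, B → rank 5.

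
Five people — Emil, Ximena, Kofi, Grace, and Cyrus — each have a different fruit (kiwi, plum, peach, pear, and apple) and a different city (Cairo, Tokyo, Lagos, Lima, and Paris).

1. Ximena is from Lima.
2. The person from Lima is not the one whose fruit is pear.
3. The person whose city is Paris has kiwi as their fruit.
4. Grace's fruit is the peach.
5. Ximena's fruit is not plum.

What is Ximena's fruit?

apple

With clues 1–2, pear is impossible for Ximena's fruit.
With clues 1–3, kiwi is impossible for Ximena's fruit.
With clues 1–4, peach is impossible for Ximena's fruit.
With clues 1–5, plum is impossible for Ximena's fruit.
That leaves apple.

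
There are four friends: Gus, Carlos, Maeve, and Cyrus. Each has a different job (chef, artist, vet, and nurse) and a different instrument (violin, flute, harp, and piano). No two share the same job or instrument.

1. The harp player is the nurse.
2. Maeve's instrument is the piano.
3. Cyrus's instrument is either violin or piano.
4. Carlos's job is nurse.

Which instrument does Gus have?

flute

With clues 1–2, piano is impossible for Gus's instrument.
With clues 1–3, violin is impossible for Gus's instrument.
With clues 1–4, harp is impossible for Gus's instrument.
That leaves flute.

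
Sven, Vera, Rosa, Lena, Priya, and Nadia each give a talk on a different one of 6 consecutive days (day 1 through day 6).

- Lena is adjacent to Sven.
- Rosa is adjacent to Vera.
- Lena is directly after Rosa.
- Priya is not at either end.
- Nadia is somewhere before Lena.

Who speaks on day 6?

Sven

With clues 1–3, Lena, Rosa, and Vera are ruled out for day 6.
With clues 1–4, Priya is ruled out for day 6.
With clues 1–5, Nadia is ruled out for day 6.
So day 6 is Sven.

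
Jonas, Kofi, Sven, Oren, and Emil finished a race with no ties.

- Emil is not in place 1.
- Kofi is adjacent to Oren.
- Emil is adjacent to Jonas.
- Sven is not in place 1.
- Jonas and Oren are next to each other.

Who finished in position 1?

Kofi

With clue 1, Emil is ruled out for place 1.
With clues 1–4, Sven is ruled out for place 1.
With clues 1–5, Jonas and Oren are ruled out for place 1.
So place 1 is Kofi.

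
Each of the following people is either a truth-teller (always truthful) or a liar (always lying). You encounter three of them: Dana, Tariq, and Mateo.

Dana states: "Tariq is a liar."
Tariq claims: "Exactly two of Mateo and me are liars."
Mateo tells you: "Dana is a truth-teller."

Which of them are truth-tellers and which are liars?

Consider Dana. Suppose Dana is a liar.
Then no assignment of the remaining roles makes every statement match its speaker's type — contradiction.
So Dana is a truth-teller.
With that fixed, Mateo's statement is true, so Mateo is a truth-teller.
With that fixed, Tariq's statement is false, so Tariq is a liar.

Dana: truth-teller, Tariq: liar, Mateo: truth-teller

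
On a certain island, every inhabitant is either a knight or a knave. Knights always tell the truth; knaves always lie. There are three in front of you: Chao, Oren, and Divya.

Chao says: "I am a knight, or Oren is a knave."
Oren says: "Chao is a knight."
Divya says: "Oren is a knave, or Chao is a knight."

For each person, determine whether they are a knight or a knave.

Consider Chao. Suppose Chao is a knave.
Then no assignment of the remaining roles makes every statement match its speaker's type — contradiction.
So Chao is a knight.
With that fixed, Oren's statement is true, so Oren is a knight.
With that fixed, Divya's statement is true, so Divya is a knight.

Chao: knight, Oren: knight, Divya: knight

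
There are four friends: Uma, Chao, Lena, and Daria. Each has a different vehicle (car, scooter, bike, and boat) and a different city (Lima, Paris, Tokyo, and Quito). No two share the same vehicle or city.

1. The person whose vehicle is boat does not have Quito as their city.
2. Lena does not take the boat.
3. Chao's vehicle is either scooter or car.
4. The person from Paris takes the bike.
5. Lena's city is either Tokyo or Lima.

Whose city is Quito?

Chao

With clues 1–5, Daria, Lena, and Uma are impossible for the one with city Quito.
That leaves Chao.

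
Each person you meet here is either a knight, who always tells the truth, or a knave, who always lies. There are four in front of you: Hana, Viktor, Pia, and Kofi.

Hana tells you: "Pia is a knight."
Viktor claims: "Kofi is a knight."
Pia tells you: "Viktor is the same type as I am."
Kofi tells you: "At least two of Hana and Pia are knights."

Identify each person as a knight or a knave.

Consider Hana. Suppose Hana is a knave.
Then no assignment of the remaining roles makes every statement match its speaker's type — contradiction.
So Hana is a knight.
Consider Viktor. Suppose Viktor is a knave.
Then whichever role Pia has, Pia's statement has the wrong truth value — contradiction.
So Viktor is a knight.
Consider Pia. Suppose Pia is a knave.
Then Hana's statement comes out false, contradicting Hana being a knight.
So Pia is a knight.
With that fixed, Kofi's statement is true, so Kofi is a knight.

Hana: knight, Viktor: knight, Pia: knight, Kofi: knight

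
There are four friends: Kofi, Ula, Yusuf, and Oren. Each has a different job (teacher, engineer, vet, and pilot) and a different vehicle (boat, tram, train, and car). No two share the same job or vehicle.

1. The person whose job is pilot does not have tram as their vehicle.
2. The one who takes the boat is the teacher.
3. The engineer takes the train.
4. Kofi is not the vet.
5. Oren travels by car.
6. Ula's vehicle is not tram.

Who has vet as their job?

Yusuf

With clues 1–4, Kofi is impossible for the one with job vet.
With clues 1–5, Oren is impossible for the one with job vet.
With clues 1–6, Ula is impossible for the one with job vet.
That leaves Yusuf.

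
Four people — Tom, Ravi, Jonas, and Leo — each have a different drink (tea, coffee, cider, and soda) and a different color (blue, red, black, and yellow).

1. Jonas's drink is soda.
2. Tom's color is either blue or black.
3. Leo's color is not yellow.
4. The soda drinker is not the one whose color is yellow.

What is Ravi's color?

With clues 1–4, black, blue, and red are impossible for Ravi's color.
That leaves yellow.

yellow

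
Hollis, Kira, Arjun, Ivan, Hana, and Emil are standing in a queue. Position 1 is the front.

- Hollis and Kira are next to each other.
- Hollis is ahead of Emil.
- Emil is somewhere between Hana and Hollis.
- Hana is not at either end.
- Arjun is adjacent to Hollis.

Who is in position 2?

Hollis

With clues 1–2, Emil is ruled out for position 2.
With clues 1–3, Hana is ruled out for position 2.
With clues 1–4, Arjun and Ivan are ruled out for position 2.
With clues 1–5, Kira is ruled out for position 2.
So position 2 is Hollis.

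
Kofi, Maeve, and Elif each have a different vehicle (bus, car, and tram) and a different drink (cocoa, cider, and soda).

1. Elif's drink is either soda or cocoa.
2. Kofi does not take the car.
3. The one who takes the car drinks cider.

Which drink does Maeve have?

cider

With clues 1–3, cocoa and soda are impossible for Maeve's drink.
That leaves cider.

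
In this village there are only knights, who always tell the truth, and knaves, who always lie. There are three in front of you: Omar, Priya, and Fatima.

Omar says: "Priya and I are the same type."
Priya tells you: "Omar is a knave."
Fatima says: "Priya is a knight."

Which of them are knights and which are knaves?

Consider Omar. Suppose Omar is a knight.
Then no assignment of the remaining roles makes every statement match its speaker's type — contradiction.
So Omar is a knave.
With that fixed, Priya's statement is true, so Priya is a knight.
With that fixed, Fatima's statement is true, so Fatima is a knight.

Omar: knave, Priya: knight, Fatima: knight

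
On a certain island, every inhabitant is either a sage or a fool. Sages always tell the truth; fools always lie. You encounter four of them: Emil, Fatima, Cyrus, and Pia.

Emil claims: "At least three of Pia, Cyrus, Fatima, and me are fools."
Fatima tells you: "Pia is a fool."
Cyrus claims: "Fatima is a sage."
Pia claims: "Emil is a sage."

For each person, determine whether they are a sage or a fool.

Emil: fool, Fatima: sage, Cyrus: sage, Pia: fool

Consider Emil. Suppose Emil is a sage.
Then no assignment of the remaining roles makes every statement match its speaker's type — contradiction.
So Emil is a fool.
With that fixed, Pia's statement is false, so Pia is a fool.
With that fixed, Fatima's statement is true, so Fatima is a sage.
With that fixed, Cyrus's statement is true, so Cyrus is a sage.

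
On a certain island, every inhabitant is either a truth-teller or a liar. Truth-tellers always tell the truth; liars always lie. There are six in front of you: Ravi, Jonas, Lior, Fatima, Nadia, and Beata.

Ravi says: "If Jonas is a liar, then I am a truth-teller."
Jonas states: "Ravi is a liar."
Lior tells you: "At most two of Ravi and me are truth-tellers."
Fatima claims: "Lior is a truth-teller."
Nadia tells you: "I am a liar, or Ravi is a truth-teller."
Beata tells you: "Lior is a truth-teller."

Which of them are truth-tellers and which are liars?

Regardless of anyone's role, Lior's statement is true, so Lior is a truth-teller.
With that fixed, Fatima's statement is true, so Fatima is a truth-teller.
With that fixed, Beata's statement is true, so Beata is a truth-teller.
Consider Ravi. Suppose Ravi is a liar.
Then whichever role Nadia has, Nadia's statement has the wrong truth value — contradiction.
So Ravi is a truth-teller.
With that fixed, Jonas's statement is false, so Jonas is a liar.
With that fixed, Nadia's statement is true, so Nadia is a truth-teller.

Ravi: truth-teller, Jonas: liar, Lior: truth-teller, Fatima: truth-teller, Nadia: truth-teller, Beata: truth-teller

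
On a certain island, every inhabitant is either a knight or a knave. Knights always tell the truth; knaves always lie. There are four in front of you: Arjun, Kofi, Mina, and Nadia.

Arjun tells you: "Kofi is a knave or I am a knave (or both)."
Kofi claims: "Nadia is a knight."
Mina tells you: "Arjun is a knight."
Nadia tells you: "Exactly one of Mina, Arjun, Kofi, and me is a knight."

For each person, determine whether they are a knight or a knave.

Consider Arjun. Suppose Arjun is a knave.
Then Arjun's own statement would have to be false, but it can't be — contradiction.
So Arjun is a knight.
With that fixed, Mina's statement is true, so Mina is a knight.
With that fixed, Nadia's statement is false, so Nadia is a knave.
With that fixed, Kofi's statement is false, so Kofi is a knave.

Arjun: knight, Kofi: knave, Mina: knight, Nadia: knave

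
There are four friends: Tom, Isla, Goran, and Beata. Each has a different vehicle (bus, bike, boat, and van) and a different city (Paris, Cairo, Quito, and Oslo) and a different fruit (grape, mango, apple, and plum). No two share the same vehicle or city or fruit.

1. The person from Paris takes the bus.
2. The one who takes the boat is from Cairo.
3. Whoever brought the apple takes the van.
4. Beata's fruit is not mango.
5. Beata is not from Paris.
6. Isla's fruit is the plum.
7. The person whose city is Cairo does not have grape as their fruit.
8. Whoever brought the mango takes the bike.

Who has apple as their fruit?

With clues 1–6, Isla is impossible for the one with fruit apple.
With clues 1–8, Goran and Tom are impossible for the one with fruit apple.
That leaves Beata.

Beata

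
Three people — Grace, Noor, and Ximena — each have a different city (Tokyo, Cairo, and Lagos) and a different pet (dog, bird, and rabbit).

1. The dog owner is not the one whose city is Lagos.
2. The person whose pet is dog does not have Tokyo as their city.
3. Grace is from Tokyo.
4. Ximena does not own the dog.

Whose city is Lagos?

Ximena

With clues 1–3, Grace is impossible for the one with city Lagos.
With clues 1–4, Noor is impossible for the one with city Lagos.
That leaves Ximena.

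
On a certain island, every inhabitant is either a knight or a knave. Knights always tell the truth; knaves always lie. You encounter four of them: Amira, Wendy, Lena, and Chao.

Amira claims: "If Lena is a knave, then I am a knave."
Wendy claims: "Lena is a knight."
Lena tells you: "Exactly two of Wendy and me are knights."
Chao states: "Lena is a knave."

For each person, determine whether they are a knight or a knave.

Consider Amira. Suppose Amira is a knave.
Then Amira's own statement would have to be false, but it can't be — contradiction.
So Amira is a knight.
Consider Wendy. Suppose Wendy is a knave.
Then no assignment of the remaining roles makes every statement match its speaker's type — contradiction.
So Wendy is a knight.
Consider Lena. Suppose Lena is a knave.
Then Amira's statement comes out false, contradicting Amira being a knight.
So Lena is a knight.
With that fixed, Chao's statement is false, so Chao is a knave.

Amira: knight, Wendy: knight, Lena: knight, Chao: knave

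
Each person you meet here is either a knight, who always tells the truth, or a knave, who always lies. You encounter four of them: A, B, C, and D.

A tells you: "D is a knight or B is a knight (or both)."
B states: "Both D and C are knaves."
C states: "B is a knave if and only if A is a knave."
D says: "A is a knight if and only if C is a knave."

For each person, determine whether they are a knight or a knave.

A: knight, B: knave, C: knave, D: knight

Consider A. Suppose A is a knave.
Then no assignment of the remaining roles makes every statement match its speaker's type — contradiction.
So A is a knight.
Consider B. Suppose B is a knight.
Then no assignment of the remaining roles makes every statement match its speaker's type — contradiction.
So B is a knave.
With that fixed, C's statement is false, so C is a knave.
With that fixed, D's statement is true, so D is a knight.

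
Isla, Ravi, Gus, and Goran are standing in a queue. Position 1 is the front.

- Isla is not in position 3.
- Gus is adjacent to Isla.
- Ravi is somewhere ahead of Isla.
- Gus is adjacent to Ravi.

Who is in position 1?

Goran

With clues 1–3, Gus and Isla are ruled out for position 1.
With clues 1–4, Ravi is ruled out for position 1.
So position 1 is Goran.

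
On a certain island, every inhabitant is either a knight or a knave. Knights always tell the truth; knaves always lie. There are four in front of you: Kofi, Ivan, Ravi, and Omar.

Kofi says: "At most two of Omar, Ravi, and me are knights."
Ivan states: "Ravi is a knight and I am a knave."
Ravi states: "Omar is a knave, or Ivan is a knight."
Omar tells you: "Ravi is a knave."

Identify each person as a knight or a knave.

Consider Kofi. Suppose Kofi is a knave.
Then Kofi's own statement would have to be false, but it can't be — contradiction.
So Kofi is a knight.
Consider Ivan. Suppose Ivan is a knight.
Then Ivan's own statement would have to be true, but it can't be — contradiction.
So Ivan is a knave.
Consider Ravi. Suppose Ravi is a knight.
Then Ivan's statement comes out true, contradicting Ivan being a knave.
So Ravi is a knave.
With that fixed, Omar's statement is true, so Omar is a knight.

Kofi: knight, Ivan: knave, Ravi: knave, Omar: knight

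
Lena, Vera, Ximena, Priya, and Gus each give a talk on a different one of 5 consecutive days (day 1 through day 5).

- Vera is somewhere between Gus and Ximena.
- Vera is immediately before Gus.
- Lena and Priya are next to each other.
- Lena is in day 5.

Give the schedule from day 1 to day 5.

Ximena, Vera, Gus, Priya, Lena

From clue 1: Vera is in {2,3,4}.
From clues 1–3: Vera is in {2,4}.
From clues 1–4: Ximena → day 1, Vera → day 2, Gus → day 3, Priya → day 4, Lena → day 5.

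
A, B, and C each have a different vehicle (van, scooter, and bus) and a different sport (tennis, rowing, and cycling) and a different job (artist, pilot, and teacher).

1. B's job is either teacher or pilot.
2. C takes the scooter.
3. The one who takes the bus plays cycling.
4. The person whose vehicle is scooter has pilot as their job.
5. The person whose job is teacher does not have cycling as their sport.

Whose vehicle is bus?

With clues 1–2, C is impossible for the one with vehicle bus.
With clues 1–5, B is impossible for the one with vehicle bus.
That leaves A.

A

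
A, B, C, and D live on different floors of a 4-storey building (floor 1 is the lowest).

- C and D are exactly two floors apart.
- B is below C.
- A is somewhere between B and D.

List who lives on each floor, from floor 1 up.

From clues 1–2: A is in {1,3,4}.
From clues 1–3: B → floor 1, C → floor 2, A → floor 3, D → floor 4.

B, C, A, D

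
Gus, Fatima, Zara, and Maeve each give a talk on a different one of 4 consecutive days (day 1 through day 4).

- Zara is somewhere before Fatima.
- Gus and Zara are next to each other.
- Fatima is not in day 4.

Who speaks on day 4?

With clue 1, Zara is ruled out for day 4.
With clues 1–2, Gus is ruled out for day 4.
With clues 1–3, Fatima is ruled out for day 4.
So day 4 is Maeve.

Maeve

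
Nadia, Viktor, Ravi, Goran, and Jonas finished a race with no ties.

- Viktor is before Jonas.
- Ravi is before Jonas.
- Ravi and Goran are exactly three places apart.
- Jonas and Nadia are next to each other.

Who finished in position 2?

Ravi

With clues 1–2, Jonas is ruled out for place 2.
With clues 1–3, Goran is ruled out for place 2.
With clues 1–4, Nadia and Viktor are ruled out for place 2.
So place 2 is Ravi.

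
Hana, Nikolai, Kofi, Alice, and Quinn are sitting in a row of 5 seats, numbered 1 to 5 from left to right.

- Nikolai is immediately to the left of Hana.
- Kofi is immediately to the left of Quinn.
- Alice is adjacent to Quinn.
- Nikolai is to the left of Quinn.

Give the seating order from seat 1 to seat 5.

From clue 1: Hana is in {2,3,4,5}.
From clues 1–2: Alice is in {1,3,5}.
From clues 1–3: Hana is in {2,5}.
From clues 1–4: Nikolai → seat 1, Hana → seat 2, Kofi → seat 3, Quinn → seat 4, Alice → seat 5.

Nikolai, Hana, Kofi, Quinn, Alice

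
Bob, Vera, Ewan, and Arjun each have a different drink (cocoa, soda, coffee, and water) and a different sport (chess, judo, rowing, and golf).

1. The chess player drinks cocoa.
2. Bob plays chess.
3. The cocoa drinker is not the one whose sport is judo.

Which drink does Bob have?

cocoa

With clues 1–2, coffee, soda, and water are impossible for Bob's drink.
That leaves cocoa.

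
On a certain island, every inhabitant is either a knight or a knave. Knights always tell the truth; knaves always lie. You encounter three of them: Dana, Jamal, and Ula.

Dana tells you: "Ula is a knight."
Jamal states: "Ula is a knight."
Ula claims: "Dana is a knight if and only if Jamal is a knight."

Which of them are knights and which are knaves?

Dana: knight, Jamal: knight, Ula: knight

Consider Dana. Suppose Dana is a knave.
Then no assignment of the remaining roles makes every statement match its speaker's type — contradiction.
So Dana is a knight.
Consider Jamal. Suppose Jamal is a knave.
Then no assignment of the remaining roles makes every statement match its speaker's type — contradiction.
So Jamal is a knight.
With that fixed, Ula's statement is true, so Ula is a knight.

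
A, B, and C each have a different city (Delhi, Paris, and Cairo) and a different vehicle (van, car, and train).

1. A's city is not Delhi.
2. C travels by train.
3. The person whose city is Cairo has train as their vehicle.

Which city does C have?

Cairo

With clues 1–3, Delhi and Paris are impossible for C's city.
That leaves Cairo.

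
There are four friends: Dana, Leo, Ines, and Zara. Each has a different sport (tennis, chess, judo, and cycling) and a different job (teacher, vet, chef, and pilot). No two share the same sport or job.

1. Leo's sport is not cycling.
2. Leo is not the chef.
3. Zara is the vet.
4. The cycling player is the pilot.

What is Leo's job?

With clues 1–2, chef is impossible for Leo's job.
With clues 1–3, vet is impossible for Leo's job.
With clues 1–4, pilot is impossible for Leo's job.
That leaves teacher.

teacher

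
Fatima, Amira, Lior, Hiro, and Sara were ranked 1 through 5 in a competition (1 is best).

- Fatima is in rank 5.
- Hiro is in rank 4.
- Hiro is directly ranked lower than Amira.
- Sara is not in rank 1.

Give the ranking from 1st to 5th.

From clue 1: Fatima → rank 5.
From clues 1–2: Hiro → rank 4.
From clues 1–3: Amira → rank 3.
From clues 1–4: Lior → rank 1, Sara → rank 2.

Lior, Sara, Amira, Hiro, Fatima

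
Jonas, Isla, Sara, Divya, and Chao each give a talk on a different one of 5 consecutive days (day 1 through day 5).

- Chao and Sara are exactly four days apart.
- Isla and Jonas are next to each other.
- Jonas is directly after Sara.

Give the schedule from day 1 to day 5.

Sara, Jonas, Isla, Divya, Chao

From clue 1: Sara is in {1,5}.
From clues 1–3: Sara → day 1, Jonas → day 2, Isla → day 3, Divya → day 4, Chao → day 5.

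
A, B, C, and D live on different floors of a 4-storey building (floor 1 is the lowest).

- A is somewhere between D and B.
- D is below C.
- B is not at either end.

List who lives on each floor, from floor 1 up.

From clue 1: A is in {2,3}.
From clues 1–3: D → floor 1, A → floor 2, B → floor 3, C → floor 4.

D, A, B, C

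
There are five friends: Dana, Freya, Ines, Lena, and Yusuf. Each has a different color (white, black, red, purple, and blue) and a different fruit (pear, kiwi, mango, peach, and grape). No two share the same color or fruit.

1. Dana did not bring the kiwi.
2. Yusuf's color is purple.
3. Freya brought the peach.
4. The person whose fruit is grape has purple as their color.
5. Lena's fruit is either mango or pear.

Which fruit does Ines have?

kiwi

With clues 1–3, peach is impossible for Ines's fruit.
With clues 1–4, grape is impossible for Ines's fruit.
With clues 1–5, mango and pear are impossible for Ines's fruit.
That leaves kiwi.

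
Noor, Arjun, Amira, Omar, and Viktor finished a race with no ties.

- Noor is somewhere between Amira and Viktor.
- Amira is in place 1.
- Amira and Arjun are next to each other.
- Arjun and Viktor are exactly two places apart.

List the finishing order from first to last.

From clue 1: Noor is in {2,3,4}.
From clues 1–2: Amira → place 1.
From clues 1–3: Arjun → place 2.
From clues 1–4: Noor → place 3, Viktor → place 4, Omar → place 5.

Amira, Arjun, Noor, Viktor, Omar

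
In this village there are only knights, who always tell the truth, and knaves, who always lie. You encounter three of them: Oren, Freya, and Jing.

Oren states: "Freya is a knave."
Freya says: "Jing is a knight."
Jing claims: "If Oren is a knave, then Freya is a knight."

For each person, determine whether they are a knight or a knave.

Oren: knave, Freya: knight, Jing: knight

Consider Oren. Suppose Oren is a knight.
Then no assignment of the remaining roles makes every statement match its speaker's type — contradiction.
So Oren is a knave.
Consider Freya. Suppose Freya is a knave.
Then Oren's statement comes out true, contradicting Oren being a knave.
So Freya is a knight.
With that fixed, Jing's statement is true, so Jing is a knight.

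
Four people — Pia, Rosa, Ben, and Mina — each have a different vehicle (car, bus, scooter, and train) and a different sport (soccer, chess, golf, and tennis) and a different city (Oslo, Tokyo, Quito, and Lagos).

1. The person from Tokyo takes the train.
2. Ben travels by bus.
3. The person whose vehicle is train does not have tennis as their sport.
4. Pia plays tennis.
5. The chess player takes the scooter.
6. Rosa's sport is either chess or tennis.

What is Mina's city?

With clues 1–6, Lagos, Oslo, and Quito are impossible for Mina's city.
That leaves Tokyo.

Tokyo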